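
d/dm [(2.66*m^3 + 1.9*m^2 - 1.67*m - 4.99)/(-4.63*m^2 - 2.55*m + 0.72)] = (-12.3158*m^4 - 13.566*m^3 - 6.8315*m^2 - 43.4714*m - 13.9269)/(21.4369*m^4 + 23.613*m^3 - 0.1647*m^2 - 3.672*m + 0.5184)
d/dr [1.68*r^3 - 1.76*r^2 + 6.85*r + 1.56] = 5.04*r^2 - 3.52*r + 6.85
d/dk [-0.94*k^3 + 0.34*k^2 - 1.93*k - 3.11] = -2.82*k^2 + 0.68*k - 1.93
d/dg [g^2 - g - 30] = 2*g - 1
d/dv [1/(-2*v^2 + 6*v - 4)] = (v - 3/2)/(v^2 - 3*v + 2)^2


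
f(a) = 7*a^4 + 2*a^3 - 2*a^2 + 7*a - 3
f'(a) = 28*a^3 + 6*a^2 - 4*a + 7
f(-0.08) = -3.57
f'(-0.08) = 7.34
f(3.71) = 1423.72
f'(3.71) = 1504.56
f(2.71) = 418.64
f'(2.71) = 597.49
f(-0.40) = -6.07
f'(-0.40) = 7.77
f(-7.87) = 25696.41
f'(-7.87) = -13238.31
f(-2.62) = 258.80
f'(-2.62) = -444.91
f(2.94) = 574.10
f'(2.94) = 758.64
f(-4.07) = 1721.31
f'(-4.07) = -1765.07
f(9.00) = 47283.00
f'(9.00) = 20869.00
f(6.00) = 9471.00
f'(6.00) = 6247.00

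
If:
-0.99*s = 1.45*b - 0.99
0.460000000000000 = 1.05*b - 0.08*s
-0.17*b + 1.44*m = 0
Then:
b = 0.46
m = 0.05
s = 0.32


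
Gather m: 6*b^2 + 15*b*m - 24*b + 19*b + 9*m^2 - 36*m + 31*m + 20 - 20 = 6*b^2 - 5*b + 9*m^2 + m*(15*b - 5)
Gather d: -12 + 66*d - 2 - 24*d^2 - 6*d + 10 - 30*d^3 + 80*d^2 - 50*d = -30*d^3 + 56*d^2 + 10*d - 4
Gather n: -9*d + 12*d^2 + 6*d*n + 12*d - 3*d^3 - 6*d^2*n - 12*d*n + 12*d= -3*d^3 + 12*d^2 + 15*d + n*(-6*d^2 - 6*d)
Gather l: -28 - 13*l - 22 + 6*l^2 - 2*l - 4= 6*l^2 - 15*l - 54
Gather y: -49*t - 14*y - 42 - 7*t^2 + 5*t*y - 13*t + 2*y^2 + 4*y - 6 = -7*t^2 - 62*t + 2*y^2 + y*(5*t - 10) - 48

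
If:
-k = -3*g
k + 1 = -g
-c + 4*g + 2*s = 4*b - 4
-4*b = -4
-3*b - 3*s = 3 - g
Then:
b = 1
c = -31/6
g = -1/4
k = -3/4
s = -25/12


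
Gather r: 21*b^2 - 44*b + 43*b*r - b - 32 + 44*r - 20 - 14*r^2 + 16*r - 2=21*b^2 - 45*b - 14*r^2 + r*(43*b + 60) - 54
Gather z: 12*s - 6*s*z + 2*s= -6*s*z + 14*s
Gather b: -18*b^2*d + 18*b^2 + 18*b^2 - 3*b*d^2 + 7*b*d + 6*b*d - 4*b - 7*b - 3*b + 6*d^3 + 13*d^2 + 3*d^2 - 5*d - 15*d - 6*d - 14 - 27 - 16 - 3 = b^2*(36 - 18*d) + b*(-3*d^2 + 13*d - 14) + 6*d^3 + 16*d^2 - 26*d - 60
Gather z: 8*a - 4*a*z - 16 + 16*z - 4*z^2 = 8*a - 4*z^2 + z*(16 - 4*a) - 16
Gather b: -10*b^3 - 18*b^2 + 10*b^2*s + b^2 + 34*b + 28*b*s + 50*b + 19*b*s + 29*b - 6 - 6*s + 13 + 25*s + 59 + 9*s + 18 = -10*b^3 + b^2*(10*s - 17) + b*(47*s + 113) + 28*s + 84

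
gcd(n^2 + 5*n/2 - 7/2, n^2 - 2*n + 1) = n - 1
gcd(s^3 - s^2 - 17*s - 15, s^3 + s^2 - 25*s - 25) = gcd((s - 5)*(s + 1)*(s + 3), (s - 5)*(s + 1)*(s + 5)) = s^2 - 4*s - 5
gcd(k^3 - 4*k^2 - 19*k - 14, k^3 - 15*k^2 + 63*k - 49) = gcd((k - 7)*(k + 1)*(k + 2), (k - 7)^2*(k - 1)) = k - 7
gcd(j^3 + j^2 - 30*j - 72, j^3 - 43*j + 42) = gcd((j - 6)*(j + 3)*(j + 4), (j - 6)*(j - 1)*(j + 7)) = j - 6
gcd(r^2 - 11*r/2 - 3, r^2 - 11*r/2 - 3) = r^2 - 11*r/2 - 3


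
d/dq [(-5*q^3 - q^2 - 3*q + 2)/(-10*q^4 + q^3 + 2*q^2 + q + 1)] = (-50*q^6 - 20*q^5 - 99*q^4 + 76*q^3 - 16*q^2 - 10*q - 5)/(100*q^8 - 20*q^7 - 39*q^6 - 16*q^5 - 14*q^4 + 6*q^3 + 5*q^2 + 2*q + 1)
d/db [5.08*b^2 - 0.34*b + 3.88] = 10.16*b - 0.34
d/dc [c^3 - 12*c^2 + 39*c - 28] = 3*c^2 - 24*c + 39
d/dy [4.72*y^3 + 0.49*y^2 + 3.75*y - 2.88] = 14.16*y^2 + 0.98*y + 3.75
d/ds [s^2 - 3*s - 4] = 2*s - 3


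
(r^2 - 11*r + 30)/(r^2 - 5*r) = (r - 6)/r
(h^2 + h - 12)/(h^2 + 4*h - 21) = (h + 4)/(h + 7)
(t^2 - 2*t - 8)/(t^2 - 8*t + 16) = (t + 2)/(t - 4)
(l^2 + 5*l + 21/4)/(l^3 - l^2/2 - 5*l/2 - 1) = (4*l^2 + 20*l + 21)/(2*(2*l^3 - l^2 - 5*l - 2))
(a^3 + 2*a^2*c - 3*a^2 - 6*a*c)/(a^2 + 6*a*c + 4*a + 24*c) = a*(a^2 + 2*a*c - 3*a - 6*c)/(a^2 + 6*a*c + 4*a + 24*c)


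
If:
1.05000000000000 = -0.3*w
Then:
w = -3.50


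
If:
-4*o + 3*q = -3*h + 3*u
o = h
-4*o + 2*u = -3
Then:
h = u/2 + 3/4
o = u/2 + 3/4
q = 7*u/6 + 1/4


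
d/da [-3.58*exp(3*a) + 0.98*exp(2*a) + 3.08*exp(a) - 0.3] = (-10.74*exp(2*a) + 1.96*exp(a) + 3.08)*exp(a)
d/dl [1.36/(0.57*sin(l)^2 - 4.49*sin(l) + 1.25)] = (6.1064 - 1.5504*sin(l))*cos(l)/(0.57*sin(l)^2 - 4.49*sin(l) + 1.25)^2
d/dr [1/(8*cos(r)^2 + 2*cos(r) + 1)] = 2*(8*cos(r) + 1)*sin(r)/(8*cos(r)^2 + 2*cos(r) + 1)^2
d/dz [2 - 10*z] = -10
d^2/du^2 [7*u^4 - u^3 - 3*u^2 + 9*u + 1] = 84*u^2 - 6*u - 6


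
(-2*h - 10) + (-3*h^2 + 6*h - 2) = -3*h^2 + 4*h - 12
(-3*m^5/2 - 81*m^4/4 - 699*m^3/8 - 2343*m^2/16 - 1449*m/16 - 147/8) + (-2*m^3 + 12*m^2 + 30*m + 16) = -3*m^5/2 - 81*m^4/4 - 715*m^3/8 - 2151*m^2/16 - 969*m/16 - 19/8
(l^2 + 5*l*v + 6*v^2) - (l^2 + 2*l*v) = 3*l*v + 6*v^2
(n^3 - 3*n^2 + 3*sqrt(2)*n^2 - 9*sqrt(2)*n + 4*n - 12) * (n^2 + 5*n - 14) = n^5 + 2*n^4 + 3*sqrt(2)*n^4 - 25*n^3 + 6*sqrt(2)*n^3 - 87*sqrt(2)*n^2 + 50*n^2 - 116*n + 126*sqrt(2)*n + 168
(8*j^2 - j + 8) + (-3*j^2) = 5*j^2 - j + 8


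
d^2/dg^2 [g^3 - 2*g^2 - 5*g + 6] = 6*g - 4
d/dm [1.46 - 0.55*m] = -0.550000000000000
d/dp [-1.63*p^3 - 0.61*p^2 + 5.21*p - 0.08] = -4.89*p^2 - 1.22*p + 5.21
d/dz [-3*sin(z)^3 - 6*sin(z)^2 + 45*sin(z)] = 3*(-3*sin(z)^2 - 4*sin(z) + 15)*cos(z)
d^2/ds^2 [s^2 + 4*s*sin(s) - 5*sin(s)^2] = -4*s*sin(s) + 20*sin(s)^2 + 8*cos(s) - 8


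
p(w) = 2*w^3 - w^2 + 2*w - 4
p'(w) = 6*w^2 - 2*w + 2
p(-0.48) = -5.41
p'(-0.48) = 4.34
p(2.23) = 17.67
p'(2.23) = 27.38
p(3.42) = 71.15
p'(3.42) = 65.34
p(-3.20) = -86.18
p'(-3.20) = 69.84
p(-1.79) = -22.25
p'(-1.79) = 24.80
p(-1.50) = -16.00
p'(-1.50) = 18.50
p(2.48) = 25.32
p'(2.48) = 33.94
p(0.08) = -3.85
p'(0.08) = 1.88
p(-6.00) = -484.00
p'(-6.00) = 230.00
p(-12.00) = -3628.00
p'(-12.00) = 890.00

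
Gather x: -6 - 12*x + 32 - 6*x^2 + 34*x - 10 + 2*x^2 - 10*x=-4*x^2 + 12*x + 16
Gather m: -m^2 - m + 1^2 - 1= -m^2 - m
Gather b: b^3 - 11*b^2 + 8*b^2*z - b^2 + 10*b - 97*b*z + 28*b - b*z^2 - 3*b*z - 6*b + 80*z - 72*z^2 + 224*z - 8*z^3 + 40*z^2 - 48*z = b^3 + b^2*(8*z - 12) + b*(-z^2 - 100*z + 32) - 8*z^3 - 32*z^2 + 256*z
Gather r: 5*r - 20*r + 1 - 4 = -15*r - 3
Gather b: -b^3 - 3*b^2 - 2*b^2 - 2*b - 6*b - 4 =-b^3 - 5*b^2 - 8*b - 4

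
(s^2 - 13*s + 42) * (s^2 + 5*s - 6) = s^4 - 8*s^3 - 29*s^2 + 288*s - 252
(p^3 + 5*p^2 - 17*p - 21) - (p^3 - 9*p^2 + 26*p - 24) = 14*p^2 - 43*p + 3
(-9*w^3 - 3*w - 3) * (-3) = 27*w^3 + 9*w + 9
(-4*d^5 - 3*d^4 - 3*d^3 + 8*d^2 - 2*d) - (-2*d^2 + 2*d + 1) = -4*d^5 - 3*d^4 - 3*d^3 + 10*d^2 - 4*d - 1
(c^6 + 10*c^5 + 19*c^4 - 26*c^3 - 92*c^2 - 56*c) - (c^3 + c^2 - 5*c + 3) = c^6 + 10*c^5 + 19*c^4 - 27*c^3 - 93*c^2 - 51*c - 3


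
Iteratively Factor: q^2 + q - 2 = (q + 2)*(q - 1)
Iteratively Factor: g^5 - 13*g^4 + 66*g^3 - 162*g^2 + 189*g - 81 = (g - 3)*(g^4 - 10*g^3 + 36*g^2 - 54*g + 27) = (g - 3)^2*(g^3 - 7*g^2 + 15*g - 9) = (g - 3)^3*(g^2 - 4*g + 3) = (g - 3)^4*(g - 1)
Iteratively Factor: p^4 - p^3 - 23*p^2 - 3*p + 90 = (p + 3)*(p^3 - 4*p^2 - 11*p + 30) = (p - 5)*(p + 3)*(p^2 + p - 6) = (p - 5)*(p - 2)*(p + 3)*(p + 3)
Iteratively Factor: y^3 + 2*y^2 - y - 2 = (y + 2)*(y^2 - 1) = (y - 1)*(y + 2)*(y + 1)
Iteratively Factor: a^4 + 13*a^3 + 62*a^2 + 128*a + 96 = (a + 4)*(a^3 + 9*a^2 + 26*a + 24) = (a + 3)*(a + 4)*(a^2 + 6*a + 8) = (a + 3)*(a + 4)^2*(a + 2)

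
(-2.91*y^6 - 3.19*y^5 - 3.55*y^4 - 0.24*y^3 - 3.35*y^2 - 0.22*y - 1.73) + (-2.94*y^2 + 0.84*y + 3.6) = -2.91*y^6 - 3.19*y^5 - 3.55*y^4 - 0.24*y^3 - 6.29*y^2 + 0.62*y + 1.87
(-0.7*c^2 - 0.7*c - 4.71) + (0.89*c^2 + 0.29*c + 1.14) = 0.19*c^2 - 0.41*c - 3.57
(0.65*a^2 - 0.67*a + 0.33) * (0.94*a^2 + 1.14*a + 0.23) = 0.611*a^4 + 0.1112*a^3 - 0.3041*a^2 + 0.2221*a + 0.0759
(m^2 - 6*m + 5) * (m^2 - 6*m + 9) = m^4 - 12*m^3 + 50*m^2 - 84*m + 45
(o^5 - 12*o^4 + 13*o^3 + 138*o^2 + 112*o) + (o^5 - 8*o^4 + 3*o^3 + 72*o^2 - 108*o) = 2*o^5 - 20*o^4 + 16*o^3 + 210*o^2 + 4*o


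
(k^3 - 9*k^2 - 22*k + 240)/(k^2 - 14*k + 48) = k + 5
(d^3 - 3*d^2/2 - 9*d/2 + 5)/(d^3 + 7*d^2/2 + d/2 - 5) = (2*d - 5)/(2*d + 5)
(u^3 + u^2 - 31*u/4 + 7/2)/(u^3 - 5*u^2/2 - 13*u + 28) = (u - 1/2)/(u - 4)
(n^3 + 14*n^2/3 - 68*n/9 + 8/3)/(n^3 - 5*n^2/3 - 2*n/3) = (-9*n^3 - 42*n^2 + 68*n - 24)/(3*n*(-3*n^2 + 5*n + 2))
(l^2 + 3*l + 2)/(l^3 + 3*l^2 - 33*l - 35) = (l + 2)/(l^2 + 2*l - 35)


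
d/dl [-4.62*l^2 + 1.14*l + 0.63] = 1.14 - 9.24*l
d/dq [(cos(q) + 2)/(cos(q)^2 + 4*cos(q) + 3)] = (cos(q)^2 + 4*cos(q) + 5)*sin(q)/(cos(q)^2 + 4*cos(q) + 3)^2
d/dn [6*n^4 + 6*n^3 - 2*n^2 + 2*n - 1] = 24*n^3 + 18*n^2 - 4*n + 2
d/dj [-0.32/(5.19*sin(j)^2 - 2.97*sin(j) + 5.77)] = (3.3216*sin(j) - 0.9504)*cos(j)/(5.19*sin(j)^2 - 2.97*sin(j) + 5.77)^2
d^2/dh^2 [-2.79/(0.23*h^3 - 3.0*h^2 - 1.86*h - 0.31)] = ((3.8502*h - 16.74)*(-0.23*h^3 + 3.0*h^2 + 1.86*h + 0.31) + 2.79*(-1.38*h^2 + 12.0*h + 3.72)*(-0.69*h^2 + 6.0*h + 1.86))/(-0.23*h^3 + 3.0*h^2 + 1.86*h + 0.31)^3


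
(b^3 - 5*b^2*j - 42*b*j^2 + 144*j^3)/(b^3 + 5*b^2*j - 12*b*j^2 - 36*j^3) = (b - 8*j)/(b + 2*j)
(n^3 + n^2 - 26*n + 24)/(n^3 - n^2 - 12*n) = (n^2 + 5*n - 6)/(n*(n + 3))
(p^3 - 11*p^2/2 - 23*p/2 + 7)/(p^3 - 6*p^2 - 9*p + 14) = (p - 1/2)/(p - 1)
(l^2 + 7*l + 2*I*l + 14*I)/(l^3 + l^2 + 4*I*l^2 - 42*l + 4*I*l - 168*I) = (l + 2*I)/(l^2 + l*(-6 + 4*I) - 24*I)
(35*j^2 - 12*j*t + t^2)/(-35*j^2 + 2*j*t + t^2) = (-7*j + t)/(7*j + t)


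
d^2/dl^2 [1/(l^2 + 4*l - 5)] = 2*(-l^2 - 4*l + 4*(l + 2)^2 + 5)/(l^2 + 4*l - 5)^3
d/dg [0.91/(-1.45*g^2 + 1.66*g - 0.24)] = (2.639*g - 1.5106)/(1.45*g^2 - 1.66*g + 0.24)^2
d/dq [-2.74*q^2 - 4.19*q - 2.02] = -5.48*q - 4.19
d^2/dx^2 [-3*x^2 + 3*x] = -6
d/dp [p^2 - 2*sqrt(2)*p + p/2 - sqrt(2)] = 2*p - 2*sqrt(2) + 1/2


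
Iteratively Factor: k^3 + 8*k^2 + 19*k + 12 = (k + 4)*(k^2 + 4*k + 3) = (k + 3)*(k + 4)*(k + 1)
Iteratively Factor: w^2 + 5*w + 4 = (w + 4)*(w + 1)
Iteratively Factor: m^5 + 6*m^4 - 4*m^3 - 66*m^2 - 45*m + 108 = (m + 4)*(m^4 + 2*m^3 - 12*m^2 - 18*m + 27) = (m - 3)*(m + 4)*(m^3 + 5*m^2 + 3*m - 9) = (m - 3)*(m + 3)*(m + 4)*(m^2 + 2*m - 3) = (m - 3)*(m - 1)*(m + 3)*(m + 4)*(m + 3)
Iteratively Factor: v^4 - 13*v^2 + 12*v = (v - 1)*(v^3 + v^2 - 12*v) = (v - 1)*(v + 4)*(v^2 - 3*v) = (v - 3)*(v - 1)*(v + 4)*(v)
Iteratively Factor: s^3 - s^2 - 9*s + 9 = (s - 3)*(s^2 + 2*s - 3) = (s - 3)*(s + 3)*(s - 1)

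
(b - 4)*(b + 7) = b^2 + 3*b - 28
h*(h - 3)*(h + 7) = h^3 + 4*h^2 - 21*h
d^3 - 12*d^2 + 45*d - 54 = (d - 6)*(d - 3)^2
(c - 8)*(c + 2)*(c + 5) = c^3 - c^2 - 46*c - 80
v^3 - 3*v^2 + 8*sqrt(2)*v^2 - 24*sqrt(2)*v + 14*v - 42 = (v - 3)*(v + sqrt(2))*(v + 7*sqrt(2))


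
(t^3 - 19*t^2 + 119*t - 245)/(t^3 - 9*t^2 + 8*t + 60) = (t^2 - 14*t + 49)/(t^2 - 4*t - 12)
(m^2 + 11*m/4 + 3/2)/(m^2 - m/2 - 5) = (4*m + 3)/(2*(2*m - 5))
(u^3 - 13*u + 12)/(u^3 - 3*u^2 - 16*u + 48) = (u - 1)/(u - 4)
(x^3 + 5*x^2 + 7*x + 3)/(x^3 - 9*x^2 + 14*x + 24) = (x^2 + 4*x + 3)/(x^2 - 10*x + 24)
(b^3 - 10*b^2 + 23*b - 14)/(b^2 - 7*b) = b - 3 + 2/b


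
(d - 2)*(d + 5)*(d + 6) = d^3 + 9*d^2 + 8*d - 60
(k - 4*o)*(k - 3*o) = k^2 - 7*k*o + 12*o^2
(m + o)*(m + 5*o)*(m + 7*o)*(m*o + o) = m^4*o + 13*m^3*o^2 + m^3*o + 47*m^2*o^3 + 13*m^2*o^2 + 35*m*o^4 + 47*m*o^3 + 35*o^4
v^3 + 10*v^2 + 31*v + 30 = (v + 2)*(v + 3)*(v + 5)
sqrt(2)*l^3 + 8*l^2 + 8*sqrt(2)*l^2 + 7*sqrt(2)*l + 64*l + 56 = (l + 7)*(l + 4*sqrt(2))*(sqrt(2)*l + sqrt(2))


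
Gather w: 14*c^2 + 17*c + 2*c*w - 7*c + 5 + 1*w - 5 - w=14*c^2 + 2*c*w + 10*c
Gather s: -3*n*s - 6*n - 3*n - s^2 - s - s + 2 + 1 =-9*n - s^2 + s*(-3*n - 2) + 3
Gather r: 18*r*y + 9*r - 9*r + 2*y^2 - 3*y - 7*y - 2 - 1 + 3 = 18*r*y + 2*y^2 - 10*y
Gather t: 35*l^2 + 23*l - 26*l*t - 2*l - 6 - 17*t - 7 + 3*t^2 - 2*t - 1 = 35*l^2 + 21*l + 3*t^2 + t*(-26*l - 19) - 14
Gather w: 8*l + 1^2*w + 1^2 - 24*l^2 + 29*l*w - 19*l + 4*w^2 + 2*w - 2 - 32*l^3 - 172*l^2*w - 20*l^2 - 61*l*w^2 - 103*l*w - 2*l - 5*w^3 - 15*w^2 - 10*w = -32*l^3 - 44*l^2 - 13*l - 5*w^3 + w^2*(-61*l - 11) + w*(-172*l^2 - 74*l - 7) - 1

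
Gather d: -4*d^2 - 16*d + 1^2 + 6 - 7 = -4*d^2 - 16*d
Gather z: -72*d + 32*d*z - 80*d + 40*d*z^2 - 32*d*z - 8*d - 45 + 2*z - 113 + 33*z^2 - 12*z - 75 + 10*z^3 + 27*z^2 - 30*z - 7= -160*d + 10*z^3 + z^2*(40*d + 60) - 40*z - 240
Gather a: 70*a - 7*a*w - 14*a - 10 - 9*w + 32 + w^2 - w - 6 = a*(56 - 7*w) + w^2 - 10*w + 16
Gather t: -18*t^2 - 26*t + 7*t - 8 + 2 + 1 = -18*t^2 - 19*t - 5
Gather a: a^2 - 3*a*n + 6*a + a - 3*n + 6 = a^2 + a*(7 - 3*n) - 3*n + 6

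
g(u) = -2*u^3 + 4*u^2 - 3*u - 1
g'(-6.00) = -267.00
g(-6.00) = 593.00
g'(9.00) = -417.00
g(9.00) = -1162.00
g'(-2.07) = -45.27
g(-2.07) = 40.09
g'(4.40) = -83.96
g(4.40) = -107.13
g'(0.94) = -0.78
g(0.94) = -1.95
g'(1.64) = -6.02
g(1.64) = -3.98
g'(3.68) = -54.81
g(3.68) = -57.54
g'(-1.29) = -23.30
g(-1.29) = 13.82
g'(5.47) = -138.77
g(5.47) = -225.06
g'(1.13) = -1.62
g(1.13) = -2.17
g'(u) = -6*u^2 + 8*u - 3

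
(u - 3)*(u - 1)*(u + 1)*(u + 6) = u^4 + 3*u^3 - 19*u^2 - 3*u + 18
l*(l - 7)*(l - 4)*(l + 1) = l^4 - 10*l^3 + 17*l^2 + 28*l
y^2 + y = y*(y + 1)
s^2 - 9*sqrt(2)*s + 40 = (s - 5*sqrt(2))*(s - 4*sqrt(2))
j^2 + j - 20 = (j - 4)*(j + 5)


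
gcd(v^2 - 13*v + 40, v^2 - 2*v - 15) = v - 5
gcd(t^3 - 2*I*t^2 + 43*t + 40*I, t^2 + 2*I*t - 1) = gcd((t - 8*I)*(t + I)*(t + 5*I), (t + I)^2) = t + I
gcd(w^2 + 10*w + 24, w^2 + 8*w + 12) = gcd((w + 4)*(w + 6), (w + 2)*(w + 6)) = w + 6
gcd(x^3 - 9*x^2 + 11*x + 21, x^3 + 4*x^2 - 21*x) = x - 3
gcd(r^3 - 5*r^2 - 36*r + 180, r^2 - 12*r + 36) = r - 6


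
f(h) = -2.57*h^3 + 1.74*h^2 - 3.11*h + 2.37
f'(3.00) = -62.06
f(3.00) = -60.69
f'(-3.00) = -82.94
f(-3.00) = 96.75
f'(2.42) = -39.84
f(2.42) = -31.39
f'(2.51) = -42.95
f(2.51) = -35.11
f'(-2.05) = -42.65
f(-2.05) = 38.20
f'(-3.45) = -106.88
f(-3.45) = 139.34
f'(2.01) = -27.26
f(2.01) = -17.72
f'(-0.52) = -7.00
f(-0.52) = 4.82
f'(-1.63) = -29.27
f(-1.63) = 23.19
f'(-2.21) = -48.46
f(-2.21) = 45.48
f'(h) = -7.71*h^2 + 3.48*h - 3.11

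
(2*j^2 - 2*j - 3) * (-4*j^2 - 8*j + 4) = -8*j^4 - 8*j^3 + 36*j^2 + 16*j - 12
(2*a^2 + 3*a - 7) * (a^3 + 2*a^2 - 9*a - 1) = 2*a^5 + 7*a^4 - 19*a^3 - 43*a^2 + 60*a + 7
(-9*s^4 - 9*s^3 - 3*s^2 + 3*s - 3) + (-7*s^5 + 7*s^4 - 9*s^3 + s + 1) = -7*s^5 - 2*s^4 - 18*s^3 - 3*s^2 + 4*s - 2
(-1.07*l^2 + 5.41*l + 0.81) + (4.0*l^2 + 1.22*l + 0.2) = 2.93*l^2 + 6.63*l + 1.01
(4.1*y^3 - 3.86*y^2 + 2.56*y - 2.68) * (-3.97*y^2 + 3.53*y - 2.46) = -16.277*y^5 + 29.7972*y^4 - 33.875*y^3 + 29.172*y^2 - 15.758*y + 6.5928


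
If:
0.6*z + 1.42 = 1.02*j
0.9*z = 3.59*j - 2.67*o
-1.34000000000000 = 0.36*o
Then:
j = -5.86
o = -3.72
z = -12.33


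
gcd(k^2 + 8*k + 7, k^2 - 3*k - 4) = k + 1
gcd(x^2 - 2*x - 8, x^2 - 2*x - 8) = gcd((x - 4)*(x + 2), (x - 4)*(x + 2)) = x^2 - 2*x - 8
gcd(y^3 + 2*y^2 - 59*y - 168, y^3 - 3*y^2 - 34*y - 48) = y^2 - 5*y - 24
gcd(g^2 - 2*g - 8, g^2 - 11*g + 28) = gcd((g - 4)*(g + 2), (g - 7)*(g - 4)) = g - 4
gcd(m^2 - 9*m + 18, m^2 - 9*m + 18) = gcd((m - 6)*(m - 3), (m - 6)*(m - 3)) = m^2 - 9*m + 18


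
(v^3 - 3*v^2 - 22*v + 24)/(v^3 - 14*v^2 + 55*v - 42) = (v + 4)/(v - 7)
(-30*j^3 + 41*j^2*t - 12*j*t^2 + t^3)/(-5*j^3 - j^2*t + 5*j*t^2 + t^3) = (30*j^2 - 11*j*t + t^2)/(5*j^2 + 6*j*t + t^2)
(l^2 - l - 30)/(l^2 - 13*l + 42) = (l + 5)/(l - 7)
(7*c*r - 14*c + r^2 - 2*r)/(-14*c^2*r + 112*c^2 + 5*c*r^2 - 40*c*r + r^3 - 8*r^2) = (r - 2)/(-2*c*r + 16*c + r^2 - 8*r)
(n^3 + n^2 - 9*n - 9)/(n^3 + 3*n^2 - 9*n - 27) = (n + 1)/(n + 3)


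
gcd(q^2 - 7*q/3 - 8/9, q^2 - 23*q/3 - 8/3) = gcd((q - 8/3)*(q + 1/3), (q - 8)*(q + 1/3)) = q + 1/3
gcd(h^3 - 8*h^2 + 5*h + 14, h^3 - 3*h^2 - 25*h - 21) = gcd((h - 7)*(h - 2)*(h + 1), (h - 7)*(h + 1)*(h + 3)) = h^2 - 6*h - 7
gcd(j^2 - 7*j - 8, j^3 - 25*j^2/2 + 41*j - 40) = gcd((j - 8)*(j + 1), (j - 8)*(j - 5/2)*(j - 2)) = j - 8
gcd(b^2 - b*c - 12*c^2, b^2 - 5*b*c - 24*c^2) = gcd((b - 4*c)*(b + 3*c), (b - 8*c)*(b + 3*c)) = b + 3*c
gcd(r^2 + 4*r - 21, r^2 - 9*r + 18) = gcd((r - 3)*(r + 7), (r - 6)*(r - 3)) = r - 3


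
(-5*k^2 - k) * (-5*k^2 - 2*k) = 25*k^4 + 15*k^3 + 2*k^2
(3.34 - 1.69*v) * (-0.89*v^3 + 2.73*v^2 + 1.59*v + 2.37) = 1.5041*v^4 - 7.5863*v^3 + 6.4311*v^2 + 1.3053*v + 7.9158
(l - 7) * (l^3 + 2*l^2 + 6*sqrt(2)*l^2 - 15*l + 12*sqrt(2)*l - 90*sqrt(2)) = l^4 - 5*l^3 + 6*sqrt(2)*l^3 - 30*sqrt(2)*l^2 - 29*l^2 - 174*sqrt(2)*l + 105*l + 630*sqrt(2)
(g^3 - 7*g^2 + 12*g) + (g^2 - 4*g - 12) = g^3 - 6*g^2 + 8*g - 12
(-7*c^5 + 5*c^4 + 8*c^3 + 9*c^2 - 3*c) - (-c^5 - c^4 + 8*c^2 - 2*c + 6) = -6*c^5 + 6*c^4 + 8*c^3 + c^2 - c - 6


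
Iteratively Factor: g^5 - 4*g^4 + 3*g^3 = (g)*(g^4 - 4*g^3 + 3*g^2) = g^2*(g^3 - 4*g^2 + 3*g) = g^2*(g - 1)*(g^2 - 3*g) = g^3*(g - 1)*(g - 3)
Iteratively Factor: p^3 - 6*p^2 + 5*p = (p - 1)*(p^2 - 5*p) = p*(p - 1)*(p - 5)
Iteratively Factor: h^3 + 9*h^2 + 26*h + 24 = (h + 4)*(h^2 + 5*h + 6) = (h + 3)*(h + 4)*(h + 2)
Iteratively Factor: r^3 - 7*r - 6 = (r + 1)*(r^2 - r - 6) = (r + 1)*(r + 2)*(r - 3)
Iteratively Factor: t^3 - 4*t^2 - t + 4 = (t + 1)*(t^2 - 5*t + 4) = (t - 4)*(t + 1)*(t - 1)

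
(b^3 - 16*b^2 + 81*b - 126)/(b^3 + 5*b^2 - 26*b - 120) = (b^3 - 16*b^2 + 81*b - 126)/(b^3 + 5*b^2 - 26*b - 120)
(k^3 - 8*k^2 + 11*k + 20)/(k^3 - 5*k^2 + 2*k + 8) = (k - 5)/(k - 2)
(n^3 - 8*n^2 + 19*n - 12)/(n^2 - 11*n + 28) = (n^2 - 4*n + 3)/(n - 7)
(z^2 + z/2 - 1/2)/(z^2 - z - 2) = (z - 1/2)/(z - 2)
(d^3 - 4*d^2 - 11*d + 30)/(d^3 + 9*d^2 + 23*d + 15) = (d^2 - 7*d + 10)/(d^2 + 6*d + 5)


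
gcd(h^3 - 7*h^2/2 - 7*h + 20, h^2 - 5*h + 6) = h - 2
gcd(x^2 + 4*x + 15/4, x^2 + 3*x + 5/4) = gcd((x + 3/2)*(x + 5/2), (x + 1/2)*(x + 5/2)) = x + 5/2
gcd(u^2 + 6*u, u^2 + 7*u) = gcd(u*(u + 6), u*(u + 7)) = u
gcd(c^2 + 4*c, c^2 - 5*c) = c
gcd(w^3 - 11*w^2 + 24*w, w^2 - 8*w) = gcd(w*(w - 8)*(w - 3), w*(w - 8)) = w^2 - 8*w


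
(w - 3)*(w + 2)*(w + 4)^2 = w^4 + 7*w^3 + 2*w^2 - 64*w - 96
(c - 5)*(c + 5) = c^2 - 25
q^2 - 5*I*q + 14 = (q - 7*I)*(q + 2*I)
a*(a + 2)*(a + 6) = a^3 + 8*a^2 + 12*a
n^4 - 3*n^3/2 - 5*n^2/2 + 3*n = n*(n - 2)*(n - 1)*(n + 3/2)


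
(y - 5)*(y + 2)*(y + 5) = y^3 + 2*y^2 - 25*y - 50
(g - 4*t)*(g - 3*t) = g^2 - 7*g*t + 12*t^2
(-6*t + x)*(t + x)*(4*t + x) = -24*t^3 - 26*t^2*x - t*x^2 + x^3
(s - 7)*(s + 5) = s^2 - 2*s - 35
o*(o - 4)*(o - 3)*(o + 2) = o^4 - 5*o^3 - 2*o^2 + 24*o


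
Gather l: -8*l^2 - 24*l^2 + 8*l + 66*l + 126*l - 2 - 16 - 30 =-32*l^2 + 200*l - 48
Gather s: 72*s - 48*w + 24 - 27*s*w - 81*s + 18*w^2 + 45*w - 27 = s*(-27*w - 9) + 18*w^2 - 3*w - 3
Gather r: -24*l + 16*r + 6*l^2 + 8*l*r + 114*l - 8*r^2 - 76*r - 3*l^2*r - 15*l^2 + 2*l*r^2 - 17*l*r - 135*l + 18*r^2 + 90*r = -9*l^2 - 45*l + r^2*(2*l + 10) + r*(-3*l^2 - 9*l + 30)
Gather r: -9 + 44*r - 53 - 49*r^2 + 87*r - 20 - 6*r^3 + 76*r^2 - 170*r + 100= -6*r^3 + 27*r^2 - 39*r + 18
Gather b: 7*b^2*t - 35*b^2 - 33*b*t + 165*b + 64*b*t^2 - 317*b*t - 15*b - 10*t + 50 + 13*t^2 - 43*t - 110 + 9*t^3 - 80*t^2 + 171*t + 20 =b^2*(7*t - 35) + b*(64*t^2 - 350*t + 150) + 9*t^3 - 67*t^2 + 118*t - 40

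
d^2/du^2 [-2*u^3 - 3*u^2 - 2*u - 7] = -12*u - 6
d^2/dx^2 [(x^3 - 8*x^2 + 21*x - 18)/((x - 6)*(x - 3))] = 24/(x^3 - 18*x^2 + 108*x - 216)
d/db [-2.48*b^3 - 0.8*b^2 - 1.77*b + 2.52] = -7.44*b^2 - 1.6*b - 1.77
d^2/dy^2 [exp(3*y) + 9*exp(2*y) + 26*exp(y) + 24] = (9*exp(2*y) + 36*exp(y) + 26)*exp(y)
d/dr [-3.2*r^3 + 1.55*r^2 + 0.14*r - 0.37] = -9.6*r^2 + 3.1*r + 0.14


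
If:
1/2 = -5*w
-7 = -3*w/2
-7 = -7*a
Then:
No Solution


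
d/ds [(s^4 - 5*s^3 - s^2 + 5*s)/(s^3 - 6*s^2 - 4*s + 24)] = (s^6 - 12*s^5 + 19*s^4 + 126*s^3 - 326*s^2 - 48*s + 120)/(s^6 - 12*s^5 + 28*s^4 + 96*s^3 - 272*s^2 - 192*s + 576)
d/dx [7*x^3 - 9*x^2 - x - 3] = 21*x^2 - 18*x - 1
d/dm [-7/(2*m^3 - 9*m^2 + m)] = 7*(6*m^2 - 18*m + 1)/(m^2*(2*m^2 - 9*m + 1)^2)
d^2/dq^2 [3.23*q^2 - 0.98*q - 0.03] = 6.46000000000000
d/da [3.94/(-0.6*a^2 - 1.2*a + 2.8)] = 4.728*(a + 1)/(0.6*a^2 + 1.2*a - 2.8)^2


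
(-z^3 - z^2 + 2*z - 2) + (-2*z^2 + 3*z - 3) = -z^3 - 3*z^2 + 5*z - 5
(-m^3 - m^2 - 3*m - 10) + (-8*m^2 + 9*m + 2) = -m^3 - 9*m^2 + 6*m - 8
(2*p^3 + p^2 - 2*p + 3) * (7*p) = 14*p^4 + 7*p^3 - 14*p^2 + 21*p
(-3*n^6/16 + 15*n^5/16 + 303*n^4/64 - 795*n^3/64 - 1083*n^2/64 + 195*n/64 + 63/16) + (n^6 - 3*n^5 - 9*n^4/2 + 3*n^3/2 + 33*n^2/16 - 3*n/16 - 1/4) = 13*n^6/16 - 33*n^5/16 + 15*n^4/64 - 699*n^3/64 - 951*n^2/64 + 183*n/64 + 59/16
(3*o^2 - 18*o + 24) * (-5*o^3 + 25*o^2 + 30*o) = -15*o^5 + 165*o^4 - 480*o^3 + 60*o^2 + 720*o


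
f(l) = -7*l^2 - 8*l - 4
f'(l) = -14*l - 8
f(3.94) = -144.19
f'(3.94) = -63.16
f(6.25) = -327.44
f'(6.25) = -95.50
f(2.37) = -62.28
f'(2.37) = -41.18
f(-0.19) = -2.73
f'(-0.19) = -5.34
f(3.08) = -95.04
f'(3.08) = -51.12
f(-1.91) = -14.26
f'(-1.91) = 18.74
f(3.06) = -94.03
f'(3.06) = -50.84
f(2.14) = -53.18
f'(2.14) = -37.96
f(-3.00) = -43.00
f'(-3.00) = 34.00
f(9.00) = -643.00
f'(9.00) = -134.00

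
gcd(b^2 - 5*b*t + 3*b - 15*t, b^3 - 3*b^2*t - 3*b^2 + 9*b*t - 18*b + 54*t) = b + 3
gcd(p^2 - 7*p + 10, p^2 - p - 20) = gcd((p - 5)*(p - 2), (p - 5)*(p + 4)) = p - 5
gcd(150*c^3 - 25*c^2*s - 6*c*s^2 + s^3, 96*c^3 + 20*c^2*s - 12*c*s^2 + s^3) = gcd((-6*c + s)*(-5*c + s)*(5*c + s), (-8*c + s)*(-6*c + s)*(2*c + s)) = -6*c + s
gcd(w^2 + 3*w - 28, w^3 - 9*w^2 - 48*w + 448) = w + 7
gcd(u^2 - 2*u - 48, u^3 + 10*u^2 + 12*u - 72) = u + 6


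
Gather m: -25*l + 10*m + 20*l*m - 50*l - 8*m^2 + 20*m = -75*l - 8*m^2 + m*(20*l + 30)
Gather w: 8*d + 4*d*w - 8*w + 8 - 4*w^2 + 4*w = 8*d - 4*w^2 + w*(4*d - 4) + 8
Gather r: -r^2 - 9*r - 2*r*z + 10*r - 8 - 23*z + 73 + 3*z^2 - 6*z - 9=-r^2 + r*(1 - 2*z) + 3*z^2 - 29*z + 56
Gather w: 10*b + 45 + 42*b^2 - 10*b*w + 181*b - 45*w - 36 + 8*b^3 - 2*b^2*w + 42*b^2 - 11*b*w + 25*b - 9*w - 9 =8*b^3 + 84*b^2 + 216*b + w*(-2*b^2 - 21*b - 54)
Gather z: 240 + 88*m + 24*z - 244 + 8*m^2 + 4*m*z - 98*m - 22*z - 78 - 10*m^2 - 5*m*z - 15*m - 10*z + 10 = -2*m^2 - 25*m + z*(-m - 8) - 72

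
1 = 1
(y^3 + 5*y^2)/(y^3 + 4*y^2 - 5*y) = y/(y - 1)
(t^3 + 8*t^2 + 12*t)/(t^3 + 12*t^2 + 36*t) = (t + 2)/(t + 6)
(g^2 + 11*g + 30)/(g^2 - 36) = (g + 5)/(g - 6)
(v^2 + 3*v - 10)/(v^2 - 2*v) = (v + 5)/v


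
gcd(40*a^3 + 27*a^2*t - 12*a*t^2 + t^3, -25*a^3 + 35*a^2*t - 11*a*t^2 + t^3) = -5*a + t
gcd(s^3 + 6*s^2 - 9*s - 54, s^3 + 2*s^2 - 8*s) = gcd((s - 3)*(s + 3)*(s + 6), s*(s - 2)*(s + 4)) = 1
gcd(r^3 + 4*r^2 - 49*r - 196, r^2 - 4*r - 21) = r - 7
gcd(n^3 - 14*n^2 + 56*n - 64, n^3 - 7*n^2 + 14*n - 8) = n^2 - 6*n + 8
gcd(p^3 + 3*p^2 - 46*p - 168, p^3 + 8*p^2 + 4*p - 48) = p^2 + 10*p + 24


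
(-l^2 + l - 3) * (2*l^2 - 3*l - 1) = -2*l^4 + 5*l^3 - 8*l^2 + 8*l + 3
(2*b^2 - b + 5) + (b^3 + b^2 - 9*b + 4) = b^3 + 3*b^2 - 10*b + 9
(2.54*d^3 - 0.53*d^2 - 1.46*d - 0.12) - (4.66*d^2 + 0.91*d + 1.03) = 2.54*d^3 - 5.19*d^2 - 2.37*d - 1.15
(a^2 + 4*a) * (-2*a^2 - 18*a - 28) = -2*a^4 - 26*a^3 - 100*a^2 - 112*a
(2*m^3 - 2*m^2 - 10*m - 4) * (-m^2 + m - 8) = -2*m^5 + 4*m^4 - 8*m^3 + 10*m^2 + 76*m + 32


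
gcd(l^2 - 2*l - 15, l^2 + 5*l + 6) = l + 3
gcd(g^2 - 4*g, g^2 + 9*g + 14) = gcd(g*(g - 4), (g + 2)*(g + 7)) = 1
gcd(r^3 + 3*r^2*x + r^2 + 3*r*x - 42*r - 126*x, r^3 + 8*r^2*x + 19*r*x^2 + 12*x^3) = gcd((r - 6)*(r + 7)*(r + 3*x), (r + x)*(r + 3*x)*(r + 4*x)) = r + 3*x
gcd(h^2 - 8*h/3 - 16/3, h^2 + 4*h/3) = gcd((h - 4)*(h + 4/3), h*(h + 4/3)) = h + 4/3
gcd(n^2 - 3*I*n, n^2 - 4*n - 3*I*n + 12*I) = n - 3*I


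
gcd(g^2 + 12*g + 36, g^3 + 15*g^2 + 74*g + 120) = g + 6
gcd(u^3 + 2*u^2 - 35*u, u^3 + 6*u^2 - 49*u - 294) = u + 7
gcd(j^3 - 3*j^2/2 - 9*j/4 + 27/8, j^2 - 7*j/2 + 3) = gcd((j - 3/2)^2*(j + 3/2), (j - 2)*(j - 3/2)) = j - 3/2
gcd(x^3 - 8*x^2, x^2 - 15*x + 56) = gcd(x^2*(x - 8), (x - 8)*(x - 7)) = x - 8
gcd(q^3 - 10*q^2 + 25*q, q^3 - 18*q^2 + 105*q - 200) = q^2 - 10*q + 25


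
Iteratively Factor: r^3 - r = (r)*(r^2 - 1) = r*(r - 1)*(r + 1)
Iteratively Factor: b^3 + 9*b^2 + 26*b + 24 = (b + 2)*(b^2 + 7*b + 12) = (b + 2)*(b + 4)*(b + 3)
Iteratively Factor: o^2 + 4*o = (o)*(o + 4)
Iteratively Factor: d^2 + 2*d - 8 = (d - 2)*(d + 4)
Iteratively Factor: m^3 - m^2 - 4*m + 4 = (m + 2)*(m^2 - 3*m + 2) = (m - 1)*(m + 2)*(m - 2)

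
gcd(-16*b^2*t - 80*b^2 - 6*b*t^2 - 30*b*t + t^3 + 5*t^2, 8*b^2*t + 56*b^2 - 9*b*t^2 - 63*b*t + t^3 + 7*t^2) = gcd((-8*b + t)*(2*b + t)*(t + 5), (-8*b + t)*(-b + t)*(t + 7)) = -8*b + t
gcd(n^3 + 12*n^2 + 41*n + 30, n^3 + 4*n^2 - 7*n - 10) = n^2 + 6*n + 5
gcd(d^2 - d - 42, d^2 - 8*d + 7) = d - 7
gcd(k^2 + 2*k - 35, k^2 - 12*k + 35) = k - 5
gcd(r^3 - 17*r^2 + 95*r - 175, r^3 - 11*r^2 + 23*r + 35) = r^2 - 12*r + 35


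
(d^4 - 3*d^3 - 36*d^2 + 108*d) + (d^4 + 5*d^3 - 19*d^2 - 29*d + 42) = 2*d^4 + 2*d^3 - 55*d^2 + 79*d + 42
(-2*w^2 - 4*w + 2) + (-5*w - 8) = -2*w^2 - 9*w - 6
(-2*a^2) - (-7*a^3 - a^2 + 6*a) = 7*a^3 - a^2 - 6*a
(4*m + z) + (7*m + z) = 11*m + 2*z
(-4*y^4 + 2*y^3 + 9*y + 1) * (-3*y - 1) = 12*y^5 - 2*y^4 - 2*y^3 - 27*y^2 - 12*y - 1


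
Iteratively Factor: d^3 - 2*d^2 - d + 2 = (d + 1)*(d^2 - 3*d + 2) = (d - 1)*(d + 1)*(d - 2)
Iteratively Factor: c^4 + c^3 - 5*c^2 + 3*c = (c)*(c^3 + c^2 - 5*c + 3) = c*(c - 1)*(c^2 + 2*c - 3) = c*(c - 1)^2*(c + 3)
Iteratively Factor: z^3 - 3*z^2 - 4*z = (z - 4)*(z^2 + z) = z*(z - 4)*(z + 1)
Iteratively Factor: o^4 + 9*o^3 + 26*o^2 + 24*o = (o)*(o^3 + 9*o^2 + 26*o + 24) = o*(o + 3)*(o^2 + 6*o + 8) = o*(o + 2)*(o + 3)*(o + 4)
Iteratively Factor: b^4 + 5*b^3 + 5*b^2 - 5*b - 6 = (b - 1)*(b^3 + 6*b^2 + 11*b + 6) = (b - 1)*(b + 3)*(b^2 + 3*b + 2) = (b - 1)*(b + 1)*(b + 3)*(b + 2)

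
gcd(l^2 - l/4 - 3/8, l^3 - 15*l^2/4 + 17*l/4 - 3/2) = l - 3/4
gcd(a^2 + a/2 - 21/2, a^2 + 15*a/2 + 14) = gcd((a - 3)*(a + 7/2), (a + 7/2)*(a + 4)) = a + 7/2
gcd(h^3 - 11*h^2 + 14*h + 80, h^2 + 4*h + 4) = h + 2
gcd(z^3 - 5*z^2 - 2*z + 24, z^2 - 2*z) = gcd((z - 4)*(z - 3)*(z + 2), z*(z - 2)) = 1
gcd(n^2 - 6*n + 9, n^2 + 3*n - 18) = n - 3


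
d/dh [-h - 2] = -1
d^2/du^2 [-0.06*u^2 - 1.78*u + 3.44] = -0.120000000000000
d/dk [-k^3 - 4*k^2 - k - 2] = -3*k^2 - 8*k - 1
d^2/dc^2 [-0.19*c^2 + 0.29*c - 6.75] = -0.380000000000000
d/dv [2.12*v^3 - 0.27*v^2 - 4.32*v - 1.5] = 6.36*v^2 - 0.54*v - 4.32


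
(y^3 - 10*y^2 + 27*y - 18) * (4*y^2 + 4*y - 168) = 4*y^5 - 36*y^4 - 100*y^3 + 1716*y^2 - 4608*y + 3024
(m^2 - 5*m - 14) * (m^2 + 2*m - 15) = m^4 - 3*m^3 - 39*m^2 + 47*m + 210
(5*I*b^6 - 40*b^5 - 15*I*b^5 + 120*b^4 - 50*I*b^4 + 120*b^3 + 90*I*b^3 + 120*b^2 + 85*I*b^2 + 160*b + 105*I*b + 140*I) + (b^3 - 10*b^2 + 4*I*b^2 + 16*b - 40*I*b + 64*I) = 5*I*b^6 - 40*b^5 - 15*I*b^5 + 120*b^4 - 50*I*b^4 + 121*b^3 + 90*I*b^3 + 110*b^2 + 89*I*b^2 + 176*b + 65*I*b + 204*I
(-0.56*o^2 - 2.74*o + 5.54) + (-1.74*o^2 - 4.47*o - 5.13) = -2.3*o^2 - 7.21*o + 0.41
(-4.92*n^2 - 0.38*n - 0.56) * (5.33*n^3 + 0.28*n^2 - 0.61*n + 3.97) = -26.2236*n^5 - 3.403*n^4 - 0.0900000000000005*n^3 - 19.4574*n^2 - 1.167*n - 2.2232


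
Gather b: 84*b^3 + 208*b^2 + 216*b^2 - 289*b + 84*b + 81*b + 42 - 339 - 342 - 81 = 84*b^3 + 424*b^2 - 124*b - 720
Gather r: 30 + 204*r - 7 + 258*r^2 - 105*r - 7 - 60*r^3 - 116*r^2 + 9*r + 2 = -60*r^3 + 142*r^2 + 108*r + 18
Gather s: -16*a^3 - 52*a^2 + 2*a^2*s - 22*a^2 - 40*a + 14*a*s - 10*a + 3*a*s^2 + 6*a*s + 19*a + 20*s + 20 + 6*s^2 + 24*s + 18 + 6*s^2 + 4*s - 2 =-16*a^3 - 74*a^2 - 31*a + s^2*(3*a + 12) + s*(2*a^2 + 20*a + 48) + 36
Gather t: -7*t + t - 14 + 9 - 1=-6*t - 6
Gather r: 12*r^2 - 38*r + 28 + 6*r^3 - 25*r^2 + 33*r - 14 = 6*r^3 - 13*r^2 - 5*r + 14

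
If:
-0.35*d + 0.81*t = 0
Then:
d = 2.31428571428571*t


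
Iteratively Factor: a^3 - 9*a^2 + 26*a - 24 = (a - 4)*(a^2 - 5*a + 6) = (a - 4)*(a - 2)*(a - 3)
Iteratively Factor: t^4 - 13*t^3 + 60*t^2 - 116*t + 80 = (t - 2)*(t^3 - 11*t^2 + 38*t - 40) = (t - 4)*(t - 2)*(t^2 - 7*t + 10) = (t - 4)*(t - 2)^2*(t - 5)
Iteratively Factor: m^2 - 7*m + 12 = (m - 3)*(m - 4)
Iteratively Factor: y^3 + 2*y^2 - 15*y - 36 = (y - 4)*(y^2 + 6*y + 9) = (y - 4)*(y + 3)*(y + 3)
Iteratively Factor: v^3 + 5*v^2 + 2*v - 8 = (v + 4)*(v^2 + v - 2) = (v - 1)*(v + 4)*(v + 2)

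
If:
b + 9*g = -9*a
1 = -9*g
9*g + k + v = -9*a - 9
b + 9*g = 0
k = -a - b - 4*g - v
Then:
No Solution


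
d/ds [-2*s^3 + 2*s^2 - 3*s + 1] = -6*s^2 + 4*s - 3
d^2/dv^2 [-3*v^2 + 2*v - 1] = -6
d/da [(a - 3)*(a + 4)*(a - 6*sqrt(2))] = 3*a^2 - 12*sqrt(2)*a + 2*a - 12 - 6*sqrt(2)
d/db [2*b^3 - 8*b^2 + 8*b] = 6*b^2 - 16*b + 8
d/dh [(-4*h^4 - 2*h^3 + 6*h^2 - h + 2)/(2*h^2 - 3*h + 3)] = (-16*h^5 + 32*h^4 - 36*h^3 - 34*h^2 + 28*h + 3)/(4*h^4 - 12*h^3 + 21*h^2 - 18*h + 9)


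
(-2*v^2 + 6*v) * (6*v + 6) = -12*v^3 + 24*v^2 + 36*v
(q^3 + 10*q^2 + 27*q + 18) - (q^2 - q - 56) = q^3 + 9*q^2 + 28*q + 74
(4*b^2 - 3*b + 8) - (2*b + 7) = 4*b^2 - 5*b + 1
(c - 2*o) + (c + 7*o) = 2*c + 5*o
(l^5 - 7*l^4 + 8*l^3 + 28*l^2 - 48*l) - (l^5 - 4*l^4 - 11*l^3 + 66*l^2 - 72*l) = -3*l^4 + 19*l^3 - 38*l^2 + 24*l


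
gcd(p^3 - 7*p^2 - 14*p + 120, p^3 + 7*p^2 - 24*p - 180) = p - 5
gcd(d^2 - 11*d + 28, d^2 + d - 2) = 1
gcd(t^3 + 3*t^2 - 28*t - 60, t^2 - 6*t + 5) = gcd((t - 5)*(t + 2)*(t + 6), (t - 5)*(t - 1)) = t - 5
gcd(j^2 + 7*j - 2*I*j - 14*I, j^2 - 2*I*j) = j - 2*I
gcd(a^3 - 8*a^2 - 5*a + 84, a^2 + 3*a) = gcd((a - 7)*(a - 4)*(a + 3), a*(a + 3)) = a + 3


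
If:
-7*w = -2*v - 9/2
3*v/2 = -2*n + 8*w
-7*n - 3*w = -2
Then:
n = 125/202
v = -502/101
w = -157/202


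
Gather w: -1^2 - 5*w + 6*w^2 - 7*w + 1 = 6*w^2 - 12*w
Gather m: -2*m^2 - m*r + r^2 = -2*m^2 - m*r + r^2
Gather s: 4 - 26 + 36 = 14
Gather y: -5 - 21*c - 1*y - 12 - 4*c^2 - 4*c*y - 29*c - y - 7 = -4*c^2 - 50*c + y*(-4*c - 2) - 24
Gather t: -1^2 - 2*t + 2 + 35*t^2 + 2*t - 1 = 35*t^2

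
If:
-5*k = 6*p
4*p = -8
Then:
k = 12/5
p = -2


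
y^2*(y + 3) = y^3 + 3*y^2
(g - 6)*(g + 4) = g^2 - 2*g - 24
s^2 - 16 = (s - 4)*(s + 4)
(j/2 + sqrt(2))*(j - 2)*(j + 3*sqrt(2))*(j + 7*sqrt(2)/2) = j^4/2 - j^3 + 17*sqrt(2)*j^3/4 - 17*sqrt(2)*j^2/2 + 47*j^2/2 - 47*j + 21*sqrt(2)*j - 42*sqrt(2)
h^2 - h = h*(h - 1)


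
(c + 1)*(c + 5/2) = c^2 + 7*c/2 + 5/2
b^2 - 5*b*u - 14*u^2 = (b - 7*u)*(b + 2*u)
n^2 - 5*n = n*(n - 5)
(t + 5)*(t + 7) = t^2 + 12*t + 35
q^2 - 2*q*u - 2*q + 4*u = (q - 2)*(q - 2*u)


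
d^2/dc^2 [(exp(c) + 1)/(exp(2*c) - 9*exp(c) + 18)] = (exp(4*c) + 13*exp(3*c) - 135*exp(2*c) + 171*exp(c) + 486)*exp(c)/(exp(6*c) - 27*exp(5*c) + 297*exp(4*c) - 1701*exp(3*c) + 5346*exp(2*c) - 8748*exp(c) + 5832)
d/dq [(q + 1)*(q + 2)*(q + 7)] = 3*q^2 + 20*q + 23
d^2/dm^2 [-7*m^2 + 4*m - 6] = -14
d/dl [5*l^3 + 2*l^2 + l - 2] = 15*l^2 + 4*l + 1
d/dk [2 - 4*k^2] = -8*k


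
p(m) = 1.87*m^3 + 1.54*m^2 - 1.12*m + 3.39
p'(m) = 5.61*m^2 + 3.08*m - 1.12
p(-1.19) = 3.75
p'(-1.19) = 3.16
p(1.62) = 13.57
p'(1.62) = 18.59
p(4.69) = 224.92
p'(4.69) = 136.72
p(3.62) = 108.23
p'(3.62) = 83.55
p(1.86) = 18.67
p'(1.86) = 24.02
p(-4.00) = -87.17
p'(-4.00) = 76.32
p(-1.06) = 4.08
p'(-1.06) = 1.92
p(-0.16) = 3.60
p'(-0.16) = -1.47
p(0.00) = 3.39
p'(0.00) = -1.12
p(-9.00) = -1225.02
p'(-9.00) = 425.57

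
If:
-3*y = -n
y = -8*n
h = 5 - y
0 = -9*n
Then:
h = 5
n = 0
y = 0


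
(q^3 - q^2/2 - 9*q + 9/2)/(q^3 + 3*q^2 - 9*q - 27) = (q - 1/2)/(q + 3)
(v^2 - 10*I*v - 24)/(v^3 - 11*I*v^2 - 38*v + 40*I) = (v - 6*I)/(v^2 - 7*I*v - 10)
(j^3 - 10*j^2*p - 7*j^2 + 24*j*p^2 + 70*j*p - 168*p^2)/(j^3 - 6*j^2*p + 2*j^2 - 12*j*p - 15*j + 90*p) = (j^2 - 4*j*p - 7*j + 28*p)/(j^2 + 2*j - 15)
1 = 1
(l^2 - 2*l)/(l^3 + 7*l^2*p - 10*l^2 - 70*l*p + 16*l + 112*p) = l/(l^2 + 7*l*p - 8*l - 56*p)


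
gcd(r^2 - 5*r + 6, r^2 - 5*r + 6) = r^2 - 5*r + 6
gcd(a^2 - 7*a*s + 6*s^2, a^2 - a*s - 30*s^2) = -a + 6*s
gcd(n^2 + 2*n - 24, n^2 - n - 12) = n - 4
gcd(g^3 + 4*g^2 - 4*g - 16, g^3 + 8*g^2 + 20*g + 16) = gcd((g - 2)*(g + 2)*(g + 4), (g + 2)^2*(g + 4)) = g^2 + 6*g + 8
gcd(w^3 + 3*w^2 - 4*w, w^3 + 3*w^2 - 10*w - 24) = w + 4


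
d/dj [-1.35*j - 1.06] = -1.35000000000000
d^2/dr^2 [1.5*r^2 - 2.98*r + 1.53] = 3.00000000000000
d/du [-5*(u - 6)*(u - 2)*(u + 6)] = -15*u^2 + 20*u + 180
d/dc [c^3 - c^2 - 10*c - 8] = 3*c^2 - 2*c - 10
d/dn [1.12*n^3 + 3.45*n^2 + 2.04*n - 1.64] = 3.36*n^2 + 6.9*n + 2.04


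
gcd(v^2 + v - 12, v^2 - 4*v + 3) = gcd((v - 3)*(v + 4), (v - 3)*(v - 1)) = v - 3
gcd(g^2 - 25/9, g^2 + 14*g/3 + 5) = g + 5/3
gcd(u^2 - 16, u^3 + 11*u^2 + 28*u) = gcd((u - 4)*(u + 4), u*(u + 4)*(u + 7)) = u + 4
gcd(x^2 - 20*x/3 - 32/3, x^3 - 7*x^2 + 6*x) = 1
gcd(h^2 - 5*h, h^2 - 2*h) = h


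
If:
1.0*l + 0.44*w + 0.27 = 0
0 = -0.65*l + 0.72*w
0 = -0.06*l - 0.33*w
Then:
No Solution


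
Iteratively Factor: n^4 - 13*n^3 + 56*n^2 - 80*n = (n - 4)*(n^3 - 9*n^2 + 20*n) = (n - 4)^2*(n^2 - 5*n) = n*(n - 4)^2*(n - 5)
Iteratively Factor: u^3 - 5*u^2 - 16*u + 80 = (u - 4)*(u^2 - u - 20) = (u - 4)*(u + 4)*(u - 5)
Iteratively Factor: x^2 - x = (x - 1)*(x)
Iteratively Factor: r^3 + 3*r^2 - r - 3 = (r - 1)*(r^2 + 4*r + 3) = (r - 1)*(r + 3)*(r + 1)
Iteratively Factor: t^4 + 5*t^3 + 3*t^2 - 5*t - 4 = (t + 4)*(t^3 + t^2 - t - 1) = (t - 1)*(t + 4)*(t^2 + 2*t + 1) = (t - 1)*(t + 1)*(t + 4)*(t + 1)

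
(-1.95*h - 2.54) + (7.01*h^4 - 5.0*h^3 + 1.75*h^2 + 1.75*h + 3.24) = 7.01*h^4 - 5.0*h^3 + 1.75*h^2 - 0.2*h + 0.7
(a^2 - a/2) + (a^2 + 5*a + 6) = 2*a^2 + 9*a/2 + 6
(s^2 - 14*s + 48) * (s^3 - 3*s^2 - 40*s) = s^5 - 17*s^4 + 50*s^3 + 416*s^2 - 1920*s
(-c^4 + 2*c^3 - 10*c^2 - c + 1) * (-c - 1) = c^5 - c^4 + 8*c^3 + 11*c^2 - 1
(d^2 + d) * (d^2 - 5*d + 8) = d^4 - 4*d^3 + 3*d^2 + 8*d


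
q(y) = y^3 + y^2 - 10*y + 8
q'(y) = 3*y^2 + 2*y - 10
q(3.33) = 22.71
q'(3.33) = 29.93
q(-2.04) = 24.07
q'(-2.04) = -1.60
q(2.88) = 11.38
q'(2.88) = 20.64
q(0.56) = 2.89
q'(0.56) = -7.94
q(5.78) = 176.71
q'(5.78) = 101.79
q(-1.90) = 23.75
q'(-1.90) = -2.97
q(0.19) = 6.14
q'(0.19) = -9.51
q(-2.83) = 21.64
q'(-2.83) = 8.37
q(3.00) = 14.00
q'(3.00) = 23.00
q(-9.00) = -550.00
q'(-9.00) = 215.00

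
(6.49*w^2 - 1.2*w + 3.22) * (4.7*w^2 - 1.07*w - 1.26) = 30.503*w^4 - 12.5843*w^3 + 8.2406*w^2 - 1.9334*w - 4.0572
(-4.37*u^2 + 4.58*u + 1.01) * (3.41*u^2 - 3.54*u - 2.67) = -14.9017*u^4 + 31.0876*u^3 - 1.1012*u^2 - 15.804*u - 2.6967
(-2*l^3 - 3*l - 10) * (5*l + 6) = -10*l^4 - 12*l^3 - 15*l^2 - 68*l - 60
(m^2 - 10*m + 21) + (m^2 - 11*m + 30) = 2*m^2 - 21*m + 51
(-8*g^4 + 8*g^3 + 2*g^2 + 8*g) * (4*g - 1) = -32*g^5 + 40*g^4 + 30*g^2 - 8*g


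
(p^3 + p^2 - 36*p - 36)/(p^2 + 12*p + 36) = (p^2 - 5*p - 6)/(p + 6)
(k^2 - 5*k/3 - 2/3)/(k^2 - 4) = (k + 1/3)/(k + 2)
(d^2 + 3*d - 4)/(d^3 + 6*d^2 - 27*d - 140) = (d - 1)/(d^2 + 2*d - 35)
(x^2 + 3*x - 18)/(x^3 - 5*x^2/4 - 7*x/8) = 8*(-x^2 - 3*x + 18)/(x*(-8*x^2 + 10*x + 7))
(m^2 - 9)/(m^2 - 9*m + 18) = (m + 3)/(m - 6)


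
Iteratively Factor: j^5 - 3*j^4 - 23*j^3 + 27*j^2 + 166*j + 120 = (j - 5)*(j^4 + 2*j^3 - 13*j^2 - 38*j - 24) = (j - 5)*(j + 2)*(j^3 - 13*j - 12) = (j - 5)*(j + 2)*(j + 3)*(j^2 - 3*j - 4) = (j - 5)*(j + 1)*(j + 2)*(j + 3)*(j - 4)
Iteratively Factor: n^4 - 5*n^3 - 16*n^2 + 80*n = (n - 4)*(n^3 - n^2 - 20*n) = (n - 4)*(n + 4)*(n^2 - 5*n) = n*(n - 4)*(n + 4)*(n - 5)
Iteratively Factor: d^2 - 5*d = (d)*(d - 5)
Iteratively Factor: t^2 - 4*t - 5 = (t - 5)*(t + 1)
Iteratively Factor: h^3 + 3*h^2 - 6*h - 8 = (h + 4)*(h^2 - h - 2) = (h + 1)*(h + 4)*(h - 2)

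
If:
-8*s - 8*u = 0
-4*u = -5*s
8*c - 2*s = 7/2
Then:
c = 7/16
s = 0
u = 0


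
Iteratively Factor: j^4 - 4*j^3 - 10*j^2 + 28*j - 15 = (j + 3)*(j^3 - 7*j^2 + 11*j - 5) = (j - 1)*(j + 3)*(j^2 - 6*j + 5) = (j - 1)^2*(j + 3)*(j - 5)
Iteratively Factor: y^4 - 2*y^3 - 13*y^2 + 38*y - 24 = (y - 3)*(y^3 + y^2 - 10*y + 8) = (y - 3)*(y + 4)*(y^2 - 3*y + 2) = (y - 3)*(y - 2)*(y + 4)*(y - 1)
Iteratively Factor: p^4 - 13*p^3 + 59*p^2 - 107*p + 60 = (p - 5)*(p^3 - 8*p^2 + 19*p - 12) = (p - 5)*(p - 3)*(p^2 - 5*p + 4) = (p - 5)*(p - 3)*(p - 1)*(p - 4)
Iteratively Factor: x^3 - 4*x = (x)*(x^2 - 4) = x*(x + 2)*(x - 2)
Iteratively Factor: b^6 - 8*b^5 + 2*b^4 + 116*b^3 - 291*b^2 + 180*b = (b)*(b^5 - 8*b^4 + 2*b^3 + 116*b^2 - 291*b + 180) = b*(b - 3)*(b^4 - 5*b^3 - 13*b^2 + 77*b - 60) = b*(b - 3)^2*(b^3 - 2*b^2 - 19*b + 20) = b*(b - 3)^2*(b - 1)*(b^2 - b - 20) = b*(b - 5)*(b - 3)^2*(b - 1)*(b + 4)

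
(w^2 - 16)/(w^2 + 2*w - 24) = (w + 4)/(w + 6)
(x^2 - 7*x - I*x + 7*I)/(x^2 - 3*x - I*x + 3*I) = (x - 7)/(x - 3)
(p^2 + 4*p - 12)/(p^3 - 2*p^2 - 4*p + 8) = (p + 6)/(p^2 - 4)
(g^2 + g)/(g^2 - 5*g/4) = 4*(g + 1)/(4*g - 5)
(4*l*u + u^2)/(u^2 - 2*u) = (4*l + u)/(u - 2)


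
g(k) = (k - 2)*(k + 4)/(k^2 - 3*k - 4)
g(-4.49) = 0.11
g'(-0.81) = -50.00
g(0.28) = 1.55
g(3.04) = -1.89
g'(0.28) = -1.33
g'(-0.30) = -3.85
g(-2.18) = -1.04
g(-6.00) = 0.32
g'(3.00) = -3.31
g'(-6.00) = -0.10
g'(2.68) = -1.97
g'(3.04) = -3.58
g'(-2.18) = -1.38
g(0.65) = 1.14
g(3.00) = -1.75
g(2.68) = -0.94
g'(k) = (3 - 2*k)*(k - 2)*(k + 4)/(k^2 - 3*k - 4)^2 + (k - 2)/(k^2 - 3*k - 4) + (k + 4)/(k^2 - 3*k - 4)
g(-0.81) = 9.81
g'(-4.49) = -0.19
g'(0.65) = -0.95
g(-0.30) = 2.83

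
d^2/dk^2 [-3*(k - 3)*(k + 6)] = -6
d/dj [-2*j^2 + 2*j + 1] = 2 - 4*j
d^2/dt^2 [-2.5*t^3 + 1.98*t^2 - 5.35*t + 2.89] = 3.96 - 15.0*t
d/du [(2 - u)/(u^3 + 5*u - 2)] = (-u^3 - 5*u + (u - 2)*(3*u^2 + 5) + 2)/(u^3 + 5*u - 2)^2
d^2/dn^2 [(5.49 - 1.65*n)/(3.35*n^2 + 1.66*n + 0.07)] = (-(1.65*n - 5.49)*(6.7*n + 1.66)*(13.4*n + 3.32) + (33.165*n - 31.305)*(3.35*n^2 + 1.66*n + 0.07))/(3.35*n^2 + 1.66*n + 0.07)^3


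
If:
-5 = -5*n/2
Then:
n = 2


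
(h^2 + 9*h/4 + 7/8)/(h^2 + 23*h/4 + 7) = (h + 1/2)/(h + 4)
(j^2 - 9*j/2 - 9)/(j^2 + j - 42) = (j + 3/2)/(j + 7)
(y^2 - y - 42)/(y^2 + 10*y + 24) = (y - 7)/(y + 4)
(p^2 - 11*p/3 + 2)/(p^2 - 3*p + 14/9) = 3*(p - 3)/(3*p - 7)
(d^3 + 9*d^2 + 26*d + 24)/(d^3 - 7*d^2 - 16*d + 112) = (d^2 + 5*d + 6)/(d^2 - 11*d + 28)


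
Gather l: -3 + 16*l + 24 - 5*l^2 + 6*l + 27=-5*l^2 + 22*l + 48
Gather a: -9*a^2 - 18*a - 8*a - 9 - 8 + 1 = -9*a^2 - 26*a - 16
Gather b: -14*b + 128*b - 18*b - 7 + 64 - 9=96*b + 48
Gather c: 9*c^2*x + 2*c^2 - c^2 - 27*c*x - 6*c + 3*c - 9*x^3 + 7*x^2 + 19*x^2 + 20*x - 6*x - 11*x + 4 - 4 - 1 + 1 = c^2*(9*x + 1) + c*(-27*x - 3) - 9*x^3 + 26*x^2 + 3*x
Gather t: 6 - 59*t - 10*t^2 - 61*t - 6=-10*t^2 - 120*t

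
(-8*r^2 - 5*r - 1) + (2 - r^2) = -9*r^2 - 5*r + 1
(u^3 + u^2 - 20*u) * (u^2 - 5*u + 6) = u^5 - 4*u^4 - 19*u^3 + 106*u^2 - 120*u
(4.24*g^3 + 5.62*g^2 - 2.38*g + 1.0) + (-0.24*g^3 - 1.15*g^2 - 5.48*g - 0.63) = 4.0*g^3 + 4.47*g^2 - 7.86*g + 0.37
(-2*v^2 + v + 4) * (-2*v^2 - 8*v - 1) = 4*v^4 + 14*v^3 - 14*v^2 - 33*v - 4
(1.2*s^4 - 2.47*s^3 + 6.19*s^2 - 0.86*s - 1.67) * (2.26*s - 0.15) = 2.712*s^5 - 5.7622*s^4 + 14.3599*s^3 - 2.8721*s^2 - 3.6452*s + 0.2505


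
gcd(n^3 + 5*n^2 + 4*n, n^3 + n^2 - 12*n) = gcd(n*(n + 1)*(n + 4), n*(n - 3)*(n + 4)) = n^2 + 4*n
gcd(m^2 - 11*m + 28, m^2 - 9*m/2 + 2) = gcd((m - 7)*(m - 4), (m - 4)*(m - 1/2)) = m - 4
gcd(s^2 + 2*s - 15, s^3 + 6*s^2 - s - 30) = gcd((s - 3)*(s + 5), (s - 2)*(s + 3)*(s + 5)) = s + 5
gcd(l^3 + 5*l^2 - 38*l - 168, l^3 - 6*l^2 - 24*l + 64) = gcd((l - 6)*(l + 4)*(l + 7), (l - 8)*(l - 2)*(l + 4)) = l + 4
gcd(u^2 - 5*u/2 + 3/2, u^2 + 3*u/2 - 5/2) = u - 1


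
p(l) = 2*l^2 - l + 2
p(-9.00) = 173.00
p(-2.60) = 18.12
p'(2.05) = 7.20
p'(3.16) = 11.64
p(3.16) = 18.81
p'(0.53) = 1.12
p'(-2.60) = -11.40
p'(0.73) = 1.92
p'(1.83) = 6.32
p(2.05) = 8.36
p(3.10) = 18.12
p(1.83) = 6.87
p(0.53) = 2.03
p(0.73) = 2.34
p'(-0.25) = -2.00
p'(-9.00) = -37.00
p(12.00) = 278.00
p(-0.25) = 2.38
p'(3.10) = 11.40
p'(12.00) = 47.00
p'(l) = 4*l - 1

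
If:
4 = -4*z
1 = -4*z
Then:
No Solution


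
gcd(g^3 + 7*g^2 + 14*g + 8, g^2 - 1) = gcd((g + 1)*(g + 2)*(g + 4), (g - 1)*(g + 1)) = g + 1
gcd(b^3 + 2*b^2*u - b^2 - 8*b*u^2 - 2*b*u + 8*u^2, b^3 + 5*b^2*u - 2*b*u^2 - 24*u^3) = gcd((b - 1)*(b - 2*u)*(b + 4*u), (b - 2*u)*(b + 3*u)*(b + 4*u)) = -b^2 - 2*b*u + 8*u^2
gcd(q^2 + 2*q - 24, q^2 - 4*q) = q - 4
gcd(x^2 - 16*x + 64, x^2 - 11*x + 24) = x - 8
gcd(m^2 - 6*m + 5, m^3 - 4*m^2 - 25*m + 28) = m - 1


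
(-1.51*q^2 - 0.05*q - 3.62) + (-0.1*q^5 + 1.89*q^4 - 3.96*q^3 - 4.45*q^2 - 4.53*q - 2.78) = -0.1*q^5 + 1.89*q^4 - 3.96*q^3 - 5.96*q^2 - 4.58*q - 6.4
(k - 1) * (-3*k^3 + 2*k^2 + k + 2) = -3*k^4 + 5*k^3 - k^2 + k - 2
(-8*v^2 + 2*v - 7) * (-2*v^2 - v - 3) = 16*v^4 + 4*v^3 + 36*v^2 + v + 21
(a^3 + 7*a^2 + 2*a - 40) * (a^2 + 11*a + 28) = a^5 + 18*a^4 + 107*a^3 + 178*a^2 - 384*a - 1120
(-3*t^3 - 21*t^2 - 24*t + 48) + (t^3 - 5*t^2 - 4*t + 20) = -2*t^3 - 26*t^2 - 28*t + 68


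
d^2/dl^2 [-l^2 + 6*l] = -2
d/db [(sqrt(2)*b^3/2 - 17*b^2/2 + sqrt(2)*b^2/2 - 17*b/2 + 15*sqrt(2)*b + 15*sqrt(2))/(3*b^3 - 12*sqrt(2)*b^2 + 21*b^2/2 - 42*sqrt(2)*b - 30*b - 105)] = (5*sqrt(2)*b^4 + 18*b^4 - 160*sqrt(2)*b^3 - 44*b^3 - 280*sqrt(2)*b^2 + 883*b^2 - 560*sqrt(2)*b + 3340*b - 1500*sqrt(2) + 2870)/(3*(4*b^6 - 32*sqrt(2)*b^5 + 28*b^5 - 224*sqrt(2)*b^4 + 97*b^4 - 72*sqrt(2)*b^3 + 336*b^3 + 988*b^2 + 2240*sqrt(2)*b^2 + 2800*b + 3920*sqrt(2)*b + 4900))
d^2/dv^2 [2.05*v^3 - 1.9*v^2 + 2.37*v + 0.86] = 12.3*v - 3.8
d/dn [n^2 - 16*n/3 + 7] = 2*n - 16/3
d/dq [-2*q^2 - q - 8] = -4*q - 1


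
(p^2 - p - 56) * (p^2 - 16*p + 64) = p^4 - 17*p^3 + 24*p^2 + 832*p - 3584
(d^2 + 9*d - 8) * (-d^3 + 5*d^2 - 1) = -d^5 - 4*d^4 + 53*d^3 - 41*d^2 - 9*d + 8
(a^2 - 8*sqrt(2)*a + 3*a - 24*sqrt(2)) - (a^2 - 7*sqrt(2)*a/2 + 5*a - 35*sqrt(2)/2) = -9*sqrt(2)*a/2 - 2*a - 13*sqrt(2)/2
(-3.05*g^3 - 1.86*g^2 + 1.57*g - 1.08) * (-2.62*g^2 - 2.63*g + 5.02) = 7.991*g^5 + 12.8947*g^4 - 14.5326*g^3 - 10.6367*g^2 + 10.7218*g - 5.4216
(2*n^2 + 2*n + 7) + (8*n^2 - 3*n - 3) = 10*n^2 - n + 4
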